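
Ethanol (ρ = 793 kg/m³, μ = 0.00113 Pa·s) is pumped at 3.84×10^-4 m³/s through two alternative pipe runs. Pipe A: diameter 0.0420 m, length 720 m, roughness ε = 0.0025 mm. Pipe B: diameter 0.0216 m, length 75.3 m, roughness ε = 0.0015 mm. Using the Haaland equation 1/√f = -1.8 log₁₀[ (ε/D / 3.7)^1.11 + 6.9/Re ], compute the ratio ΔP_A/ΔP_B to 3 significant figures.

Pipe A: V = Q/A = 0.000384/0.001385 = 0.2772 m/s; Re = 8169; ε/D = 5.95e-05; Haaland → f = 0.03273; ΔP_A = f(L/D)(ρV²/2) = 1.709e+04 Pa.
Pipe B: V = Q/A = 0.000384/0.0003664 = 1.048 m/s; Re = 1.588e+04; ε/D = 6.94e-05; Haaland → f = 0.0274; ΔP_B = f(L/D)(ρV²/2) = 4.158e+04 Pa.
ΔP_A/ΔP_B = 1.709e+04/4.158e+04 = 0.411.

ΔP_A/ΔP_B ≈ 0.411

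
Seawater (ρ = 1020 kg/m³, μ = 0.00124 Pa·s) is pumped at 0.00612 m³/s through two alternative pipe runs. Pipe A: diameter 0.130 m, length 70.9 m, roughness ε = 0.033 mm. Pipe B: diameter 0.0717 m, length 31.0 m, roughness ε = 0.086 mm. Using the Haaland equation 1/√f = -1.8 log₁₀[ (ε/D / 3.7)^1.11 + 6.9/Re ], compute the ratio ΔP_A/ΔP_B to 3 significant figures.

ΔP_A/ΔP_B ≈ 0.110

Pipe A: V = Q/A = 0.00612/0.01327 = 0.4611 m/s; Re = 4.931e+04; ε/D = 0.000254; Haaland → f = 0.02154; ΔP_A = f(L/D)(ρV²/2) = 1274 Pa.
Pipe B: V = Q/A = 0.00612/0.004038 = 1.516 m/s; Re = 8.94e+04; ε/D = 0.0012; Haaland → f = 0.02285; ΔP_B = f(L/D)(ρV²/2) = 1.157e+04 Pa.
ΔP_A/ΔP_B = 1274/1.157e+04 = 0.110.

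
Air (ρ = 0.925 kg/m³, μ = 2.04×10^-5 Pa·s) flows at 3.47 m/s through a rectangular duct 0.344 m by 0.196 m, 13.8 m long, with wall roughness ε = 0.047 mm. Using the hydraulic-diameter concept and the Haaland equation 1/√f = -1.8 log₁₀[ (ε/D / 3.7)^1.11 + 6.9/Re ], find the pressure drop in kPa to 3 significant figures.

Hydraulic diameter D_h = 4A/P = 4·(0.344·0.196)/(2·(0.344+0.196)) = 0.2697/1.08 = 0.2497 m.
Re = ρVD_h/μ = 0.925·3.47·0.2497/2.04e-05 = 3.929e+04.
ε/D_h = 4.7e-05/0.2497 = 0.000188; Haaland gives 1/√f = -1.8 log₁₀[1.71e-05+0.000176] = 6.687, so f = 0.02236.
ΔP = f(L/D_h)(ρV²/2) = 0.02236·13.8/0.2497·5.569 = 6.882 Pa.
ΔP = 0.00688 kPa.

ΔP ≈ 0.00688 kPa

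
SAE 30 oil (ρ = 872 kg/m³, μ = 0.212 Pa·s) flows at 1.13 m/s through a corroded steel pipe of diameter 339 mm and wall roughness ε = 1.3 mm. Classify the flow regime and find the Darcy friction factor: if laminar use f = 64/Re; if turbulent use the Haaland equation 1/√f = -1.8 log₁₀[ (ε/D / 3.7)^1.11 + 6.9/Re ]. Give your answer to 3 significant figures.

f ≈ 0.0406

Re = ρVD/μ = 872·1.13·0.339/0.212 = 1576.
Re < 2300 → laminar, so f = 64/Re = 0.04062 (roughness is irrelevant in laminar flow).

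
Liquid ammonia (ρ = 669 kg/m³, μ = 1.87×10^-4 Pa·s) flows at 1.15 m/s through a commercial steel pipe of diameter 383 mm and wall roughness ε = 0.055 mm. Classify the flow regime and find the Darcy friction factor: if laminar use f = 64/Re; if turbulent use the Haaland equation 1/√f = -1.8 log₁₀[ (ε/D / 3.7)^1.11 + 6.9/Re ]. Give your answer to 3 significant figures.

Re = ρVD/μ = 669·1.15·0.383/0.000187 = 1.576e+06.
Re > 4000 → turbulent. ε/D = 5.5e-05/0.383 = 0.000144; Haaland: 1/√f = -1.8 log₁₀[1.27e-05 + 4.38e-06] = 8.582, so f = 0.01358.

f ≈ 0.0136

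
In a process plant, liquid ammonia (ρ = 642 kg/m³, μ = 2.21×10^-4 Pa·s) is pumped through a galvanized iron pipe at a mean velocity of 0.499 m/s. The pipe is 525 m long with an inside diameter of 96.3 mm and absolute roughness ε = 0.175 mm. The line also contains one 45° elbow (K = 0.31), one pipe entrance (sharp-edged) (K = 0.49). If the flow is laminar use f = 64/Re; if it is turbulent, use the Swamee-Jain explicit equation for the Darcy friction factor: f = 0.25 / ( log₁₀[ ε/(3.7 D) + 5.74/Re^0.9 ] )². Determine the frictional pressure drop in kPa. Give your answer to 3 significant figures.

ΔP ≈ 10.7 kPa

Reynolds number Re = ρVD/μ = 642 · 0.499 · 0.0963 / 0.000221 = 1.396e+05.
Re > 4000 → turbulent. Relative roughness ε/D = 0.000175/0.0963 = 0.00182. Swamee-Jain: f = 0.25/(log₁₀[0.00182/3.7 + 5.74/1.396e+05^0.9])² = 0.25/(log₁₀[0.000491 + 0.000134])² = 0.25/(-3.204)² = 0.02436.
Total minor-loss coefficient ΣK = 1·0.31 + 1·0.49 = 0.8.
ΔP = [f·L/D + ΣK]·(ρV²/2) = [0.02436·525/0.0963 + 0.8]·(642·0.499²/2) = [132.8 + 0.8]·79.93 = 1.068e+04 Pa.
ΔP = 1.068e+04 Pa = 10.7 kPa.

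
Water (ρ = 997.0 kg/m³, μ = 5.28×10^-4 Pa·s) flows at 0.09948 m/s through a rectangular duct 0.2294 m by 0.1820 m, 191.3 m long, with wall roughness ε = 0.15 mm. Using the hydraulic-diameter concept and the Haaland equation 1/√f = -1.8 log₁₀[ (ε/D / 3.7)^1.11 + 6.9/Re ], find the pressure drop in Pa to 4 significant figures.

Hydraulic diameter D_h = 4A/P = 4·(0.2294·0.182)/(2·(0.2294+0.182)) = 0.167/0.8228 = 0.203 m.
Re = ρVD_h/μ = 997·0.09948·0.203/0.000528 = 3.813e+04.
ε/D_h = 0.00015/0.203 = 0.000739; Haaland gives 1/√f = -1.8 log₁₀[7.83e-05+0.000181] = 6.455, so f = 0.024.
ΔP = f(L/D_h)(ρV²/2) = 0.024·191.3/0.203·4.933 = 111.6 Pa.

ΔP ≈ 111.6 Pa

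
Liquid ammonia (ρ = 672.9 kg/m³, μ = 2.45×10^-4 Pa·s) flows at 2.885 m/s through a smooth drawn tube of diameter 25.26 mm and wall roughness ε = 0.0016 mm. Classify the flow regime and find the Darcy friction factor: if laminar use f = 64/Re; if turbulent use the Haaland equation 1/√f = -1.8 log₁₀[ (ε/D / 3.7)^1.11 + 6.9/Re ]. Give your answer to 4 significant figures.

f ≈ 0.01592

Re = ρVD/μ = 672.9·2.885·0.02526/0.000245 = 2.002e+05.
Re > 4000 → turbulent. ε/D = 1.6e-06/0.02526 = 6.33e-05; Haaland: 1/√f = -1.8 log₁₀[5.12e-06 + 3.45e-05] = 7.924, so f = 0.01592.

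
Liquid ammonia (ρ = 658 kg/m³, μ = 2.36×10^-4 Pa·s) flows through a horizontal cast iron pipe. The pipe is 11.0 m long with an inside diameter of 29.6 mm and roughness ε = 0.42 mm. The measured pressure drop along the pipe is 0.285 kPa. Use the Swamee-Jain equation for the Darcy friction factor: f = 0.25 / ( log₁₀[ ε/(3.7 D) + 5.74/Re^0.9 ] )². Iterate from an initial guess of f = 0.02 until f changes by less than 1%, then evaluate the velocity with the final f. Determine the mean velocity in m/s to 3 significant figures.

V ≈ 0.225 m/s

Rearranging Darcy-Weisbach: V = √(2·ΔP·D/(f·L·ρ)). With ε/D = 0.00042/0.0296 = 0.0142, iterate starting from f = 0.02:
  f = 0.02 → V = √(2·285·0.0296/(0.02·11·658)) = 0.3414 m/s; Re = ρVD/μ = 2.818e+04; f → 0.04503
  f = 0.04503 → V = 0.2275 m/s; Re = 1.878e+04; f → 0.04596
  f = 0.04596 → V = 0.2252 m/s; Re = 1.859e+04; f → 0.04599
Converged (Δf/f < 1%). With the final f = 0.04599: V = √(2·285·0.0296/(0.04599·11·658)) = 0.2251 m/s.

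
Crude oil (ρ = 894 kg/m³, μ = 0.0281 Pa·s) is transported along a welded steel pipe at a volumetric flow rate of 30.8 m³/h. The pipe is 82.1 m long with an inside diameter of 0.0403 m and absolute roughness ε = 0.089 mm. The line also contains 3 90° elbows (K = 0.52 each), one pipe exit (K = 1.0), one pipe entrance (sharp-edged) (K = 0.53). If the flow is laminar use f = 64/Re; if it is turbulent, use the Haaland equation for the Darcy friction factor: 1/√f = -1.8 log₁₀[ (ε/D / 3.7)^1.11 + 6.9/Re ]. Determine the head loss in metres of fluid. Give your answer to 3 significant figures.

h_f ≈ 170 m

Q = 30.8 m³/h = 30.8/3600 = 0.008556 m³/s.
Cross-sectional area A = πD²/4 = π(0.0403)²/4 = 0.001276 m²; mean velocity V = Q/A = 0.008556/0.001276 = 6.707 m/s.
Reynolds number Re = ρVD/μ = 894 · 6.707 · 0.0403 / 0.0281 = 8600.
Re > 4000 → turbulent. Relative roughness ε/D = 8.9e-05/0.0403 = 0.00221. Haaland: 1/√f = -1.8 log₁₀[(0.00221/3.7)^1.11 + 6.9/8600] = -1.8 log₁₀[0.000264 + 0.000802] = 5.35, so f = 0.03494.
Total minor-loss coefficient ΣK = 3·0.52 + 1·1 + 1·0.53 = 3.09.
ΔP = [f·L/D + ΣK]·(ρV²/2) = [0.03494·82.1/0.0403 + 3.09]·(894·6.707²/2) = [71.18 + 3.09]·2.011e+04 = 1.493e+06 Pa.
Head loss h_f = ΔP/(ρg) = 1.493e+06/(894·9.81) = 170 m.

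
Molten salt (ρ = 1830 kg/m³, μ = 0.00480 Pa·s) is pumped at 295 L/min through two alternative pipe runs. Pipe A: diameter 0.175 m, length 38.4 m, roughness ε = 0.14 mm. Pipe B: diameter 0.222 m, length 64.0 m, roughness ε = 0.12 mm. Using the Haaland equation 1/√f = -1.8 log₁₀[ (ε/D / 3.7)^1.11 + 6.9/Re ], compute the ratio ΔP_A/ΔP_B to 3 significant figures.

ΔP_A/ΔP_B ≈ 1.88

Pipe A: V = Q/A = 0.004917/0.02405 = 0.2044 m/s; Re = 1.364e+04; ε/D = 0.0008; Haaland → f = 0.02962; ΔP_A = f(L/D)(ρV²/2) = 248.5 Pa.
Pipe B: V = Q/A = 0.004917/0.03871 = 0.127 m/s; Re = 1.075e+04; ε/D = 0.000541; Haaland → f = 0.03097; ΔP_B = f(L/D)(ρV²/2) = 131.8 Pa.
ΔP_A/ΔP_B = 248.5/131.8 = 1.88.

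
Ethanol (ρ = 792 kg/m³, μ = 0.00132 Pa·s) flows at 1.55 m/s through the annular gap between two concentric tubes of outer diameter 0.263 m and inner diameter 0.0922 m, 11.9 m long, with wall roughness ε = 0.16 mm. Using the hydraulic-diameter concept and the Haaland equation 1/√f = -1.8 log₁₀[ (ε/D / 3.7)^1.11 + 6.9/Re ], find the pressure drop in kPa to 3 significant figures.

ΔP ≈ 1.39 kPa

Hydraulic diameter D_h = 4A/P = D_o - D_i = 0.263 - 0.0922 = 0.1708 m.
Re = ρVD_h/μ = 792·1.55·0.1708/0.00132 = 1.588e+05.
ε/D_h = 0.00016/0.1708 = 0.000937; Haaland gives 1/√f = -1.8 log₁₀[0.000102+4.34e-05] = 6.908, so f = 0.02095.
ΔP = f(L/D_h)(ρV²/2) = 0.02095·11.9/0.1708·951.4 = 1389 Pa.
ΔP = 1.39 kPa.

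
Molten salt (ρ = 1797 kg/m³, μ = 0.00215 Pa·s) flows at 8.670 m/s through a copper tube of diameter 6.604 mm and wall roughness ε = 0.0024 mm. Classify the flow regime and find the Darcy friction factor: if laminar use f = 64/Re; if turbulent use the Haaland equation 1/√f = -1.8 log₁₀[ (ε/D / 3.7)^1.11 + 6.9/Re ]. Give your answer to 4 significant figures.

f ≈ 0.02200

Re = ρVD/μ = 1797·8.67·0.006604/0.00215 = 4.786e+04.
Re > 4000 → turbulent. ε/D = 2.4e-06/0.006604 = 0.000363; Haaland: 1/√f = -1.8 log₁₀[3.56e-05 + 0.000144] = 6.741, so f = 0.022.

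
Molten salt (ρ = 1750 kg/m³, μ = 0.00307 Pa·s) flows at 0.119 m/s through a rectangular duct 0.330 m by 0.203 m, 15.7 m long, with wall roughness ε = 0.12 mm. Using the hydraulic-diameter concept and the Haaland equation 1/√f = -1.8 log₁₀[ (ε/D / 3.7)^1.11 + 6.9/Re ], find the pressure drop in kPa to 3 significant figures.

Hydraulic diameter D_h = 4A/P = 4·(0.33·0.203)/(2·(0.33+0.203)) = 0.268/1.066 = 0.2514 m.
Re = ρVD_h/μ = 1750·0.119·0.2514/0.00307 = 1.705e+04.
ε/D_h = 0.00012/0.2514 = 0.000477; Haaland gives 1/√f = -1.8 log₁₀[4.82e-05+0.000405] = 6.019, so f = 0.0276.
ΔP = f(L/D_h)(ρV²/2) = 0.0276·15.7/0.2514·12.39 = 21.36 Pa.
ΔP = 0.0214 kPa.

ΔP ≈ 0.0214 kPa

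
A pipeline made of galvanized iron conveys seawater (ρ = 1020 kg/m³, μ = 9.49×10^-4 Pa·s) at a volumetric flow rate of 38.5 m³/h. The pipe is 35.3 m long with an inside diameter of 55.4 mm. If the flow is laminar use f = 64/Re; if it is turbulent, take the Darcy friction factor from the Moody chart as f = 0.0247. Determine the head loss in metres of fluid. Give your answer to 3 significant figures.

Q = 38.5 m³/h = 38.5/3600 = 0.01069 m³/s.
Cross-sectional area A = πD²/4 = π(0.0554)²/4 = 0.002411 m²; mean velocity V = Q/A = 0.01069/0.002411 = 4.437 m/s.
Reynolds number Re = ρVD/μ = 1020 · 4.437 · 0.0554 / 0.000949 = 2.642e+05.
Re > 4000 → turbulent; use the Moody-chart value f = 0.0247.
Darcy-Weisbach: ΔP = f(L/D)(ρV²/2) = 0.0247·(35.3/0.0554)·(1020·4.437²/2) = 0.0247·637.2·1.004e+04 = 1.58e+05 Pa.
Head loss h_f = ΔP/(ρg) = 1.58e+05/(1020·9.81) = 15.8 m.

h_f ≈ 15.8 m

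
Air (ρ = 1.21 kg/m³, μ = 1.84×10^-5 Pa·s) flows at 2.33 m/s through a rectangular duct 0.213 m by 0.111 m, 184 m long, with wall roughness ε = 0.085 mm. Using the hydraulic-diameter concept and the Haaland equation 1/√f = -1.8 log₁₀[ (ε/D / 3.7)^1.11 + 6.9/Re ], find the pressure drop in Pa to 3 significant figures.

ΔP ≈ 108 Pa

Hydraulic diameter D_h = 4A/P = 4·(0.213·0.111)/(2·(0.213+0.111)) = 0.09457/0.648 = 0.1459 m.
Re = ρVD_h/μ = 1.21·2.33·0.1459/1.84e-05 = 2.236e+04.
ε/D_h = 8.5e-05/0.1459 = 0.000582; Haaland gives 1/√f = -1.8 log₁₀[6.01e-05+0.000309] = 6.18, so f = 0.02618.
ΔP = f(L/D_h)(ρV²/2) = 0.02618·184/0.1459·3.284 = 108.4 Pa.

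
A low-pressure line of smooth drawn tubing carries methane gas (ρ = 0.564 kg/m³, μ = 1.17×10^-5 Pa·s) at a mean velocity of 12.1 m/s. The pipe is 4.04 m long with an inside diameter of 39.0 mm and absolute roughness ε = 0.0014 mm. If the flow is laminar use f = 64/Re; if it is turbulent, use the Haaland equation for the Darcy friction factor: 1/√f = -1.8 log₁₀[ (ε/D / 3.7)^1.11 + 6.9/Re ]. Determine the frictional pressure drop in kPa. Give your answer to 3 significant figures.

ΔP ≈ 0.107 kPa

Reynolds number Re = ρVD/μ = 0.564 · 12.1 · 0.039 / 1.17e-05 = 2.275e+04.
Re > 4000 → turbulent. Relative roughness ε/D = 1.4e-06/0.039 = 3.59e-05. Haaland: 1/√f = -1.8 log₁₀[(3.59e-05/3.7)^1.11 + 6.9/2.275e+04] = -1.8 log₁₀[2.73e-06 + 0.000303] = 6.326, so f = 0.02499.
Darcy-Weisbach: ΔP = f(L/D)(ρV²/2) = 0.02499·(4.04/0.039)·(0.564·12.1²/2) = 0.02499·103.6·41.29 = 106.9 Pa.
ΔP = 106.9 Pa = 0.107 kPa.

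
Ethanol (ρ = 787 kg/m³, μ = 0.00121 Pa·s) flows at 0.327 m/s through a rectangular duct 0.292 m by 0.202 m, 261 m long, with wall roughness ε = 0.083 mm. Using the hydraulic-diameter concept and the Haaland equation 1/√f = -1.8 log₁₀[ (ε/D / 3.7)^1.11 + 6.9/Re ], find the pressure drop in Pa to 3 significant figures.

Hydraulic diameter D_h = 4A/P = 4·(0.292·0.202)/(2·(0.292+0.202)) = 0.2359/0.988 = 0.2388 m.
Re = ρVD_h/μ = 787·0.327·0.2388/0.00121 = 5.079e+04.
ε/D_h = 8.3e-05/0.2388 = 0.000348; Haaland gives 1/√f = -1.8 log₁₀[3.39e-05+0.000136] = 6.786, so f = 0.02171.
ΔP = f(L/D_h)(ρV²/2) = 0.02171·261/0.2388·42.08 = 998.5 Pa.

ΔP ≈ 999 Pa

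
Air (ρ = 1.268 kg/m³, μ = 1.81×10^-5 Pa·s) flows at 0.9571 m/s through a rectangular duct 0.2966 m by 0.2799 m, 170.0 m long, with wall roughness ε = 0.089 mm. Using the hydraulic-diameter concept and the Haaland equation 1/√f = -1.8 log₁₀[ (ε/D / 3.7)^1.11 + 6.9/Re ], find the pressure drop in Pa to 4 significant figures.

Hydraulic diameter D_h = 4A/P = 4·(0.2966·0.2799)/(2·(0.2966+0.2799)) = 0.3321/1.153 = 0.288 m.
Re = ρVD_h/μ = 1.268·0.9571·0.288/1.81e-05 = 1.931e+04.
ε/D_h = 8.9e-05/0.288 = 0.000309; Haaland gives 1/√f = -1.8 log₁₀[2.97e-05+0.000357] = 6.142, so f = 0.02651.
ΔP = f(L/D_h)(ρV²/2) = 0.02651·170/0.288·0.5808 = 9.087 Pa.

ΔP ≈ 9.087 Pa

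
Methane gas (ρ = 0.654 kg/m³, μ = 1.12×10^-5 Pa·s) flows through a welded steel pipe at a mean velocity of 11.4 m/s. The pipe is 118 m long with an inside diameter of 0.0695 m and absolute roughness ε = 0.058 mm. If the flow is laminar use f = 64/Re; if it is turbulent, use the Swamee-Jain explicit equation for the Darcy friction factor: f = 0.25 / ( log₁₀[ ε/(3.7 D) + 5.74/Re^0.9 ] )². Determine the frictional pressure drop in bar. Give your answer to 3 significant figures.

ΔP ≈ 0.0173 bar

Reynolds number Re = ρVD/μ = 0.654 · 11.4 · 0.0695 / 1.12e-05 = 4.626e+04.
Re > 4000 → turbulent. Relative roughness ε/D = 5.8e-05/0.0695 = 0.000835. Swamee-Jain: f = 0.25/(log₁₀[0.000835/3.7 + 5.74/4.626e+04^0.9])² = 0.25/(log₁₀[0.000226 + 0.000363])² = 0.25/(-3.23)² = 0.02396.
Darcy-Weisbach: ΔP = f(L/D)(ρV²/2) = 0.02396·(118/0.0695)·(0.654·11.4²/2) = 0.02396·1698·42.5 = 1729 Pa.
ΔP = 1729 Pa = 0.0173 bar.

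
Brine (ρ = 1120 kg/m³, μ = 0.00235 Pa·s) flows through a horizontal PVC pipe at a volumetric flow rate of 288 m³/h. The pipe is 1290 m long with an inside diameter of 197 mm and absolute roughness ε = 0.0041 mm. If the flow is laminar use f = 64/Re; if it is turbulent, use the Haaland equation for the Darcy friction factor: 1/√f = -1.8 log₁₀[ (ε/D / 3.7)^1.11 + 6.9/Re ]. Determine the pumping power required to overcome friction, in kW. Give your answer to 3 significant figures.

P ≈ 30.4 kW

Q = 288 m³/h = 288/3600 = 0.08 m³/s.
Cross-sectional area A = πD²/4 = π(0.197)²/4 = 0.03048 m²; mean velocity V = Q/A = 0.08/0.03048 = 2.625 m/s.
Reynolds number Re = ρVD/μ = 1120 · 2.625 · 0.197 / 0.00235 = 2.464e+05.
Re > 4000 → turbulent. Relative roughness ε/D = 4.1e-06/0.197 = 2.08e-05. Haaland: 1/√f = -1.8 log₁₀[(2.08e-05/3.7)^1.11 + 6.9/2.464e+05] = -1.8 log₁₀[1.49e-06 + 2.8e-05] = 8.155, so f = 0.01504.
Darcy-Weisbach: ΔP = f(L/D)(ρV²/2) = 0.01504·(1290/0.197)·(1120·2.625²/2) = 0.01504·6548·3858 = 3.799e+05 Pa.
Pumping power P = QΔP = 0.08·3.799e+05 = 30390 W = 30.4 kW.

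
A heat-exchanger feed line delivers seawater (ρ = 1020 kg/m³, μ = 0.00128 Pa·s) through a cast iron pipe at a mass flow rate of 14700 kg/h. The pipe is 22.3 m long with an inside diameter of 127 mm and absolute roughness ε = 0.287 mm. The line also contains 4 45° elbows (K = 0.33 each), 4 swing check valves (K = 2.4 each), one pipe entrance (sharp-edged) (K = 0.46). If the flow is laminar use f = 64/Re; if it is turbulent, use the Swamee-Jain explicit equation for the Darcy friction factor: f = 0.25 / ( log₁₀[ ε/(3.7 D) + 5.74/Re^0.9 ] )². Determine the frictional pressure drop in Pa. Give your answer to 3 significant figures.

ΔP ≈ 836 Pa

ṁ = 14700 kg/h = 14700/3600 = 4.083 kg/s.
A = πD²/4 = π(0.127)²/4 = 0.01267 m²; mean velocity V = ṁ/(ρA) = 4.083/(1020 · 0.01267) = 0.316 m/s.
Reynolds number Re = ρVD/μ = 1020 · 0.316 · 0.127 / 0.00128 = 3.198e+04.
Re > 4000 → turbulent. Relative roughness ε/D = 0.000287/0.127 = 0.00226. Swamee-Jain: f = 0.25/(log₁₀[0.00226/3.7 + 5.74/3.198e+04^0.9])² = 0.25/(log₁₀[0.000611 + 0.000506])² = 0.25/(-2.952)² = 0.02869.
Total minor-loss coefficient ΣK = 4·0.33 + 4·2.4 + 1·0.46 = 11.4.
ΔP = [f·L/D + ΣK]·(ρV²/2) = [0.02869·22.3/0.127 + 11.4]·(1020·0.316²/2) = [5.038 + 11.4]·50.93 = 836.2 Pa.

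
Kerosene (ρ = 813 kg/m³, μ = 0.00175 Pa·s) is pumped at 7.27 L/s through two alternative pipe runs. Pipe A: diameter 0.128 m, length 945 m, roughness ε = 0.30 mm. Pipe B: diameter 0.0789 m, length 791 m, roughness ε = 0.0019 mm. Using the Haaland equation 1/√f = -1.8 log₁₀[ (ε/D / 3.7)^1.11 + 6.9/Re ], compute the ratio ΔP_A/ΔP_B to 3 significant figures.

Pipe A: V = Q/A = 0.00727/0.01287 = 0.565 m/s; Re = 3.36e+04; ε/D = 0.00234; Haaland → f = 0.02813; ΔP_A = f(L/D)(ρV²/2) = 2.695e+04 Pa.
Pipe B: V = Q/A = 0.00727/0.004889 = 1.487 m/s; Re = 5.45e+04; ε/D = 2.41e-05; Haaland → f = 0.02038; ΔP_B = f(L/D)(ρV²/2) = 1.836e+05 Pa.
ΔP_A/ΔP_B = 2.695e+04/1.836e+05 = 0.147.

ΔP_A/ΔP_B ≈ 0.147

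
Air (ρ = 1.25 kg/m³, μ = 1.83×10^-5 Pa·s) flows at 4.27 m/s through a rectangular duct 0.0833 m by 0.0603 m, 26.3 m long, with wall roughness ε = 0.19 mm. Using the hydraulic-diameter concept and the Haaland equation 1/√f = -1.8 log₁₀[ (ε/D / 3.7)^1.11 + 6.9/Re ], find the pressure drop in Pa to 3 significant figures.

ΔP ≈ 131 Pa

Hydraulic diameter D_h = 4A/P = 4·(0.0833·0.0603)/(2·(0.0833+0.0603)) = 0.02009/0.2872 = 0.06996 m.
Re = ρVD_h/μ = 1.25·4.27·0.06996/1.83e-05 = 2.04e+04.
ε/D_h = 0.00019/0.06996 = 0.00272; Haaland gives 1/√f = -1.8 log₁₀[0.000332+0.000338] = 5.713, so f = 0.03064.
ΔP = f(L/D_h)(ρV²/2) = 0.03064·26.3/0.06996·11.4 = 131.3 Pa.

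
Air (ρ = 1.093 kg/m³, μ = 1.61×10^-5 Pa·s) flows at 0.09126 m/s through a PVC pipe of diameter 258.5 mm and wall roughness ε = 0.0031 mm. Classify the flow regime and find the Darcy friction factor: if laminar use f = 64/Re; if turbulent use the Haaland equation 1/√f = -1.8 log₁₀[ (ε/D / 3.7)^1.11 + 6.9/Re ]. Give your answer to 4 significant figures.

f ≈ 0.03996

Re = ρVD/μ = 1.093·0.09126·0.2585/1.61e-05 = 1602.
Re < 2300 → laminar, so f = 64/Re = 0.03996 (roughness is irrelevant in laminar flow).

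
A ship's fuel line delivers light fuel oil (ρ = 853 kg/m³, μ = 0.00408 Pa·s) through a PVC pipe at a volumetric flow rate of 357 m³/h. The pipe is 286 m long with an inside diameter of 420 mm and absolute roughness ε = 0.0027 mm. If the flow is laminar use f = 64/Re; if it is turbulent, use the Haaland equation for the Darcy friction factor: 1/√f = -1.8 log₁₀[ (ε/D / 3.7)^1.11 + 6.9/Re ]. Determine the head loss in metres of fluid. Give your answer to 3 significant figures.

Q = 357 m³/h = 357/3600 = 0.09917 m³/s.
Cross-sectional area A = πD²/4 = π(0.42)²/4 = 0.1385 m²; mean velocity V = Q/A = 0.09917/0.1385 = 0.7158 m/s.
Reynolds number Re = ρVD/μ = 853 · 0.7158 · 0.42 / 0.00408 = 6.285e+04.
Re > 4000 → turbulent. Relative roughness ε/D = 2.7e-06/0.42 = 6.43e-06. Haaland: 1/√f = -1.8 log₁₀[(6.43e-06/3.7)^1.11 + 6.9/6.285e+04] = -1.8 log₁₀[4.04e-07 + 0.00011] = 7.124, so f = 0.0197.
Darcy-Weisbach: ΔP = f(L/D)(ρV²/2) = 0.0197·(286/0.42)·(853·0.7158²/2) = 0.0197·681·218.5 = 2932 Pa.
Head loss h_f = ΔP/(ρg) = 2932/(853·9.81) = 0.350 m.

h_f ≈ 0.350 m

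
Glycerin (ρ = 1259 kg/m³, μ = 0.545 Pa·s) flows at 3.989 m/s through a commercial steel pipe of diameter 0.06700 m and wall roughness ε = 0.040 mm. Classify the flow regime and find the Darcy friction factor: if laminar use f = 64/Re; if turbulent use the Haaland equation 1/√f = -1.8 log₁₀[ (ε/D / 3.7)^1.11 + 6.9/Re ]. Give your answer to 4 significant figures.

Re = ρVD/μ = 1259·3.989·0.067/0.545 = 617.4.
Re < 2300 → laminar, so f = 64/Re = 0.1037 (roughness is irrelevant in laminar flow).

f ≈ 0.1037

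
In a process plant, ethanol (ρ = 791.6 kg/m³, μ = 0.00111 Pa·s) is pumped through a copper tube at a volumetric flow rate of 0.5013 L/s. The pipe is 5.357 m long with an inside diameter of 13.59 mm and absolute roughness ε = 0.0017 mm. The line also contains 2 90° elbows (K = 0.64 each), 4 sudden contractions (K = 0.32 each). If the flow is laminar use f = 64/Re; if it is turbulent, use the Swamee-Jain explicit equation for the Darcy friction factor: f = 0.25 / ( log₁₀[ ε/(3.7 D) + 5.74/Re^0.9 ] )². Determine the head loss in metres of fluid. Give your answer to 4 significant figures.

h_f ≈ 7.120 m

Q = 0.5013 L/s = 0.5013/1000 = 0.0005013 m³/s.
Cross-sectional area A = πD²/4 = π(0.01359)²/4 = 0.0001451 m²; mean velocity V = Q/A = 0.0005013/0.0001451 = 3.456 m/s.
Reynolds number Re = ρVD/μ = 791.6 · 3.456 · 0.01359 / 0.00111 = 3.349e+04.
Re > 4000 → turbulent. Relative roughness ε/D = 1.7e-06/0.01359 = 0.000125. Swamee-Jain: f = 0.25/(log₁₀[0.000125/3.7 + 5.74/3.349e+04^0.9])² = 0.25/(log₁₀[3.38e-05 + 0.000486])² = 0.25/(-3.284)² = 0.02318.
Total minor-loss coefficient ΣK = 2·0.64 + 4·0.32 = 2.56.
ΔP = [f·L/D + ΣK]·(ρV²/2) = [0.02318·5.357/0.01359 + 2.56]·(791.6·3.456²/2) = [9.136 + 2.56]·4727 = 5.529e+04 Pa.
Head loss h_f = ΔP/(ρg) = 5.529e+04/(791.6·9.81) = 7.120 m.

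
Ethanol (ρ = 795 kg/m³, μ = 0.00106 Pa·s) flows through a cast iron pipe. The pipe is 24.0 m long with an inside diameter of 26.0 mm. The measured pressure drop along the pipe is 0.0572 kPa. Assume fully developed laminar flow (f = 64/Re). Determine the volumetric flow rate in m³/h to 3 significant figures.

Q ≈ 0.0908 m³/h

For laminar flow, f = 64/Re with Re = ρVD/μ, so Darcy-Weisbach reduces to ΔP = 32μLV/D². Solving for V: V = ΔP·D²/(32μL) = 57.2·(0.026)²/(32·0.00106·24) = 0.0475 m/s.
Check: Re = ρVD/μ = 795·0.0475·0.026/0.00106 = 926.2 < 2300, so the laminar assumption holds.
Q = V·A = 0.0475·(π/4·0.026²) = 2.522e-05 m³/s = 0.0908 m³/h.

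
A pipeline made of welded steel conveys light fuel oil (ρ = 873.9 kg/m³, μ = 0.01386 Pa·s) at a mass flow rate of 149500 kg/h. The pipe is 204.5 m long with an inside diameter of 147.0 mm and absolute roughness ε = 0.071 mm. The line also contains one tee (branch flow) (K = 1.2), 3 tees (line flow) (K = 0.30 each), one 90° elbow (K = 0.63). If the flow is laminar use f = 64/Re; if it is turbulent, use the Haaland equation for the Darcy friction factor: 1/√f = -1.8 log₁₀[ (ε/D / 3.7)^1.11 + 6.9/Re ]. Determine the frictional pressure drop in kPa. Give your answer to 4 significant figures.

ΔP ≈ 129.3 kPa

ṁ = 149500 kg/h = 149500/3600 = 41.53 kg/s.
A = πD²/4 = π(0.147)²/4 = 0.01697 m²; mean velocity V = ṁ/(ρA) = 41.53/(873.9 · 0.01697) = 2.8 m/s.
Reynolds number Re = ρVD/μ = 873.9 · 2.8 · 0.147 / 0.0139 = 2.595e+04.
Re > 4000 → turbulent. Relative roughness ε/D = 7.1e-05/0.147 = 0.000483. Haaland: 1/√f = -1.8 log₁₀[(0.000483/3.7)^1.11 + 6.9/2.595e+04] = -1.8 log₁₀[4.88e-05 + 0.000266] = 6.304, so f = 0.02516.
Total minor-loss coefficient ΣK = 1·1.2 + 3·0.3 + 1·0.63 = 2.73.
ΔP = [f·L/D + ΣK]·(ρV²/2) = [0.02516·204.5/0.147 + 2.73]·(873.9·2.8²/2) = [35.01 + 2.73]·3426 = 1.293e+05 Pa.
ΔP = 1.293e+05 Pa = 129.3 kPa.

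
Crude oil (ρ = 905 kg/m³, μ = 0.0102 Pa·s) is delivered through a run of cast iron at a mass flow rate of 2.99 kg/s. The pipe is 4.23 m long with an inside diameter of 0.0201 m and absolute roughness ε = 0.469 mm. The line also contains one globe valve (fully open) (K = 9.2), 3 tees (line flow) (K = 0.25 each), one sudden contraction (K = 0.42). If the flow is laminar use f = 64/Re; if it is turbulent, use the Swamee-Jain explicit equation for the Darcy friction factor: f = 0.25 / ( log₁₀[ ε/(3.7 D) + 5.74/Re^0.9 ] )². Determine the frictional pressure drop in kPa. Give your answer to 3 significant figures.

A = πD²/4 = π(0.0201)²/4 = 0.0003173 m²; mean velocity V = ṁ/(ρA) = 2.99/(905 · 0.0003173) = 10.41 m/s.
Reynolds number Re = ρVD/μ = 905 · 10.41 · 0.0201 / 0.0102 = 1.857e+04.
Re > 4000 → turbulent. Relative roughness ε/D = 0.000469/0.0201 = 0.0233. Swamee-Jain: f = 0.25/(log₁₀[0.0233/3.7 + 5.74/1.857e+04^0.9])² = 0.25/(log₁₀[0.00631 + 0.000826])² = 0.25/(-2.147)² = 0.05425.
Total minor-loss coefficient ΣK = 1·9.2 + 3·0.25 + 1·0.42 = 10.4.
ΔP = [f·L/D + ΣK]·(ρV²/2) = [0.05425·4.23/0.0201 + 10.4]·(905·10.41²/2) = [11.42 + 10.4]·4.906e+04 = 1.069e+06 Pa.
ΔP = 1.069e+06 Pa = 1070 kPa.

ΔP ≈ 1070 kPa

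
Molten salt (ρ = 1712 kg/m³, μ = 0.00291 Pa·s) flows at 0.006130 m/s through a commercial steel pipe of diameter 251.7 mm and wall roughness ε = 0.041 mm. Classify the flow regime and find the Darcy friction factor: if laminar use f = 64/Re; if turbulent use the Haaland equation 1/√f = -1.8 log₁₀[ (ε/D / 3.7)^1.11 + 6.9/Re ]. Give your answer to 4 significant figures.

f ≈ 0.07051

Re = ρVD/μ = 1712·0.00613·0.2517/0.00291 = 907.7.
Re < 2300 → laminar, so f = 64/Re = 0.07051 (roughness is irrelevant in laminar flow).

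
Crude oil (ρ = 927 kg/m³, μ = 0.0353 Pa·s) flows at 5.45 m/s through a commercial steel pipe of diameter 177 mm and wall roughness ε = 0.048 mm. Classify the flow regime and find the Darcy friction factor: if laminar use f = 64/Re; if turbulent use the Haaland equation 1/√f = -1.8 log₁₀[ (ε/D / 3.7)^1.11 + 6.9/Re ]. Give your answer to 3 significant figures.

Re = ρVD/μ = 927·5.45·0.177/0.0353 = 2.533e+04.
Re > 4000 → turbulent. ε/D = 4.8e-05/0.177 = 0.000271; Haaland: 1/√f = -1.8 log₁₀[2.57e-05 + 0.000272] = 6.346, so f = 0.02483.

f ≈ 0.0248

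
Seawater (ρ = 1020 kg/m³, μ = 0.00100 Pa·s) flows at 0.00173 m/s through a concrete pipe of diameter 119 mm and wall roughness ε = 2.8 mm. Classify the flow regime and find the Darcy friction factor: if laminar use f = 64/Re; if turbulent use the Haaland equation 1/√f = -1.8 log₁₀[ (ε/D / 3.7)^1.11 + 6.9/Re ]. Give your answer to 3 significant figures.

f ≈ 0.305

Re = ρVD/μ = 1020·0.00173·0.119/0.001 = 210.
Re < 2300 → laminar, so f = 64/Re = 0.3048 (roughness is irrelevant in laminar flow).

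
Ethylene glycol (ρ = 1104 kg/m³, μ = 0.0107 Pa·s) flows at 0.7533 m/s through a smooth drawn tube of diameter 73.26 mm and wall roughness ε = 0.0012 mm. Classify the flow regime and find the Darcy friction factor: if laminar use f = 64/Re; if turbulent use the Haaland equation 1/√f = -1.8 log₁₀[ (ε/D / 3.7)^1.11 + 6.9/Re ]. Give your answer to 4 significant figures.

Re = ρVD/μ = 1104·0.7533·0.07326/0.0107 = 5694.
Re > 4000 → turbulent. ε/D = 1.2e-06/0.07326 = 1.64e-05; Haaland: 1/√f = -1.8 log₁₀[1.14e-06 + 0.00121] = 5.249, so f = 0.03629.

f ≈ 0.03629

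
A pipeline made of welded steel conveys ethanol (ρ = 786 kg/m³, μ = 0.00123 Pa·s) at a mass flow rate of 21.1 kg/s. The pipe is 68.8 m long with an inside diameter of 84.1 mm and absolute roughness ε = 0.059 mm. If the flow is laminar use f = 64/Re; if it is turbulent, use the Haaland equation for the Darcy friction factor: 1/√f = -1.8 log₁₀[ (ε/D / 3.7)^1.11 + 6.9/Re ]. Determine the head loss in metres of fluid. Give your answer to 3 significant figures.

h_f ≈ 18.8 m

A = πD²/4 = π(0.0841)²/4 = 0.005555 m²; mean velocity V = ṁ/(ρA) = 21.1/(786 · 0.005555) = 4.833 m/s.
Reynolds number Re = ρVD/μ = 786 · 4.833 · 0.0841 / 0.00123 = 2.597e+05.
Re > 4000 → turbulent. Relative roughness ε/D = 5.9e-05/0.0841 = 0.000702. Haaland: 1/√f = -1.8 log₁₀[(0.000702/3.7)^1.11 + 6.9/2.597e+05] = -1.8 log₁₀[7.39e-05 + 2.66e-05] = 7.197, so f = 0.01931.
Darcy-Weisbach: ΔP = f(L/D)(ρV²/2) = 0.01931·(68.8/0.0841)·(786·4.833²/2) = 0.01931·818.1·9178 = 1.45e+05 Pa.
Head loss h_f = ΔP/(ρg) = 1.45e+05/(786·9.81) = 18.8 m.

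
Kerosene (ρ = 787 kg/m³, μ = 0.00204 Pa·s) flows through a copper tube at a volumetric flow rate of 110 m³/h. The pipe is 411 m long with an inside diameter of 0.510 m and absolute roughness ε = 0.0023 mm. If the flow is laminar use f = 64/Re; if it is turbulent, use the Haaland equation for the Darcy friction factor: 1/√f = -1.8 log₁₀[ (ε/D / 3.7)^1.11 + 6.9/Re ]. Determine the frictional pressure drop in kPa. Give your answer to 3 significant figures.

ΔP ≈ 0.166 kPa

Q = 110 m³/h = 110/3600 = 0.03056 m³/s.
Cross-sectional area A = πD²/4 = π(0.51)²/4 = 0.2043 m²; mean velocity V = Q/A = 0.03056/0.2043 = 0.1496 m/s.
Reynolds number Re = ρVD/μ = 787 · 0.1496 · 0.51 / 0.00204 = 2.943e+04.
Re > 4000 → turbulent. Relative roughness ε/D = 2.3e-06/0.51 = 4.51e-06. Haaland: 1/√f = -1.8 log₁₀[(4.51e-06/3.7)^1.11 + 6.9/2.943e+04] = -1.8 log₁₀[2.73e-07 + 0.000234] = 6.533, so f = 0.02343.
Darcy-Weisbach: ΔP = f(L/D)(ρV²/2) = 0.02343·(411/0.51)·(787·0.1496²/2) = 0.02343·805.9·8.804 = 166.2 Pa.
ΔP = 166.2 Pa = 0.166 kPa.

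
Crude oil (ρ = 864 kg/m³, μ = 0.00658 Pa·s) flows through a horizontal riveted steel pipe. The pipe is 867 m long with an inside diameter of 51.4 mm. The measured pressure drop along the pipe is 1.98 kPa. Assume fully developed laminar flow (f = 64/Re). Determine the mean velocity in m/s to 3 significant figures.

For laminar flow, f = 64/Re with Re = ρVD/μ, so Darcy-Weisbach reduces to ΔP = 32μLV/D². Solving for V: V = ΔP·D²/(32μL) = 1980·(0.0514)²/(32·0.00658·867) = 0.02865 m/s.
Check: Re = ρVD/μ = 864·0.02865·0.0514/0.00658 = 193.4 < 2300, so the laminar assumption holds.

V ≈ 0.0287 m/s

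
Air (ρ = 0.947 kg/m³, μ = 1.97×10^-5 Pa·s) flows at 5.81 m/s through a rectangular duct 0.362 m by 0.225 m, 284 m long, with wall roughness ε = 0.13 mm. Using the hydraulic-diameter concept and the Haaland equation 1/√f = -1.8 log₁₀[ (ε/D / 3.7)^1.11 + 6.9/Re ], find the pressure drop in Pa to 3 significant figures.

ΔP ≈ 338 Pa

Hydraulic diameter D_h = 4A/P = 4·(0.362·0.225)/(2·(0.362+0.225)) = 0.3258/1.174 = 0.2775 m.
Re = ρVD_h/μ = 0.947·5.81·0.2775/1.97e-05 = 7.751e+04.
ε/D_h = 0.00013/0.2775 = 0.000468; Haaland gives 1/√f = -1.8 log₁₀[4.72e-05+8.9e-05] = 6.958, so f = 0.02065.
ΔP = f(L/D_h)(ρV²/2) = 0.02065·284/0.2775·15.98 = 337.8 Pa.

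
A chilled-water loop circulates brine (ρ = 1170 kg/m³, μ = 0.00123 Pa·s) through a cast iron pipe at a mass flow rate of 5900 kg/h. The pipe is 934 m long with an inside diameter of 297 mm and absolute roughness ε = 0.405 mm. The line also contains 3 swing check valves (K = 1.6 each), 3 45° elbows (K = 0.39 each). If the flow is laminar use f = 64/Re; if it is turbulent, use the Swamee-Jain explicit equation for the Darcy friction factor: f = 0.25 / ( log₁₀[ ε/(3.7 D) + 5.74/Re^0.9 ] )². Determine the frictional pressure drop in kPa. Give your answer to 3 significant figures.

ṁ = 5900 kg/h = 5900/3600 = 1.639 kg/s.
A = πD²/4 = π(0.297)²/4 = 0.06928 m²; mean velocity V = ṁ/(ρA) = 1.639/(1170 · 0.06928) = 0.02022 m/s.
Reynolds number Re = ρVD/μ = 1170 · 0.02022 · 0.297 / 0.00123 = 5712.
Re > 4000 → turbulent. Relative roughness ε/D = 0.000405/0.297 = 0.00136. Swamee-Jain: f = 0.25/(log₁₀[0.00136/3.7 + 5.74/5712^0.9])² = 0.25/(log₁₀[0.000369 + 0.00239])² = 0.25/(-2.56)² = 0.03815.
Total minor-loss coefficient ΣK = 3·1.6 + 3·0.39 = 5.97.
ΔP = [f·L/D + ΣK]·(ρV²/2) = [0.03815·934/0.297 + 5.97]·(1170·0.02022²/2) = [120 + 5.97]·0.2392 = 30.12 Pa.
ΔP = 30.12 Pa = 0.0301 kPa.

ΔP ≈ 0.0301 kPa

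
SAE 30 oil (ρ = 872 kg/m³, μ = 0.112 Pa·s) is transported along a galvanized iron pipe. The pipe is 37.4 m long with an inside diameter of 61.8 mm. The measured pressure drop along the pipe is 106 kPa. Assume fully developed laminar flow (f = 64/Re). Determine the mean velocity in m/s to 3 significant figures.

V ≈ 3.02 m/s

For laminar flow, f = 64/Re with Re = ρVD/μ, so Darcy-Weisbach reduces to ΔP = 32μLV/D². Solving for V: V = ΔP·D²/(32μL) = 1.06e+05·(0.0618)²/(32·0.112·37.4) = 3.02 m/s.
Check: Re = ρVD/μ = 872·3.02·0.0618/0.112 = 1453 < 2300, so the laminar assumption holds.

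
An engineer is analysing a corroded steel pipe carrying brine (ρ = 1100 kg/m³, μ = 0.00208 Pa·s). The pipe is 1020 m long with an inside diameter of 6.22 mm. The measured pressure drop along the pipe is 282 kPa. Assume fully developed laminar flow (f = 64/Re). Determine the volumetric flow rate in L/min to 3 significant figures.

For laminar flow, f = 64/Re with Re = ρVD/μ, so Darcy-Weisbach reduces to ΔP = 32μLV/D². Solving for V: V = ΔP·D²/(32μL) = 2.82e+05·(0.00622)²/(32·0.00208·1020) = 0.1607 m/s.
Check: Re = ρVD/μ = 1100·0.1607·0.00622/0.00208 = 528.6 < 2300, so the laminar assumption holds.
Q = V·A = 0.1607·(π/4·0.00622²) = 4.883e-06 m³/s = 0.293 L/min.

Q ≈ 0.293 L/min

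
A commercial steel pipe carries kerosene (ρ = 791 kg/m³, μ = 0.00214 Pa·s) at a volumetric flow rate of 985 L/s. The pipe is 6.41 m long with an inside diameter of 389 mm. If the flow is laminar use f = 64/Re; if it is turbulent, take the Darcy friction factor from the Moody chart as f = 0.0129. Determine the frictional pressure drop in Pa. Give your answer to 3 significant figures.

ΔP ≈ 5770 Pa

Q = 985 L/s = 985/1000 = 0.985 m³/s.
Cross-sectional area A = πD²/4 = π(0.389)²/4 = 0.1188 m²; mean velocity V = Q/A = 0.985/0.1188 = 8.288 m/s.
Reynolds number Re = ρVD/μ = 791 · 8.288 · 0.389 / 0.00214 = 1.192e+06.
Re > 4000 → turbulent; use the Moody-chart value f = 0.0129.
Darcy-Weisbach: ΔP = f(L/D)(ρV²/2) = 0.0129·(6.41/0.389)·(791·8.288²/2) = 0.0129·16.48·2.717e+04 = 5775 Pa.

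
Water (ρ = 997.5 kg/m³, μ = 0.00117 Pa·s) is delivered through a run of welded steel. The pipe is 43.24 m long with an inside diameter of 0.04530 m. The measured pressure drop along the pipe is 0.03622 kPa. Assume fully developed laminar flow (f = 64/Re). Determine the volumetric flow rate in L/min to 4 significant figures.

Q ≈ 4.440 L/min

For laminar flow, f = 64/Re with Re = ρVD/μ, so Darcy-Weisbach reduces to ΔP = 32μLV/D². Solving for V: V = ΔP·D²/(32μL) = 36.22·(0.0453)²/(32·0.00117·43.24) = 0.04591 m/s.
Check: Re = ρVD/μ = 997.5·0.04591·0.0453/0.00117 = 1773 < 2300, so the laminar assumption holds.
Q = V·A = 0.04591·(π/4·0.0453²) = 7.4e-05 m³/s = 4.440 L/min.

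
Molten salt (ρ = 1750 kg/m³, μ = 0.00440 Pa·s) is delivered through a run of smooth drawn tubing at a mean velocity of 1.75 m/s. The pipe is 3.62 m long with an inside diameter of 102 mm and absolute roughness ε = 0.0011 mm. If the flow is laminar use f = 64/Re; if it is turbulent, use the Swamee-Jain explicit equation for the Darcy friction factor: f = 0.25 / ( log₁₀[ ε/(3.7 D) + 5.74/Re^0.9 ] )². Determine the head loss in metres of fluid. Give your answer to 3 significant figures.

h_f ≈ 0.107 m

Reynolds number Re = ρVD/μ = 1750 · 1.75 · 0.102 / 0.0044 = 7.099e+04.
Re > 4000 → turbulent. Relative roughness ε/D = 1.1e-06/0.102 = 1.08e-05. Swamee-Jain: f = 0.25/(log₁₀[1.08e-05/3.7 + 5.74/7.099e+04^0.9])² = 0.25/(log₁₀[2.91e-06 + 0.000247])² = 0.25/(-3.602)² = 0.01927.
Darcy-Weisbach: ΔP = f(L/D)(ρV²/2) = 0.01927·(3.62/0.102)·(1750·1.75²/2) = 0.01927·35.49·2680 = 1832 Pa.
Head loss h_f = ΔP/(ρg) = 1832/(1750·9.81) = 0.107 m.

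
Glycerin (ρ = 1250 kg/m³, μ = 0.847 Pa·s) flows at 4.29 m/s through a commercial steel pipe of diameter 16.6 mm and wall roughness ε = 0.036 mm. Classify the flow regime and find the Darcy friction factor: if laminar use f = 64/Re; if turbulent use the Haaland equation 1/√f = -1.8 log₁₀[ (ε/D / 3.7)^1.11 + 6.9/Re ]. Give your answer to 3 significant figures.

Re = ρVD/μ = 1250·4.29·0.0166/0.847 = 105.1.
Re < 2300 → laminar, so f = 64/Re = 0.609 (roughness is irrelevant in laminar flow).

f ≈ 0.609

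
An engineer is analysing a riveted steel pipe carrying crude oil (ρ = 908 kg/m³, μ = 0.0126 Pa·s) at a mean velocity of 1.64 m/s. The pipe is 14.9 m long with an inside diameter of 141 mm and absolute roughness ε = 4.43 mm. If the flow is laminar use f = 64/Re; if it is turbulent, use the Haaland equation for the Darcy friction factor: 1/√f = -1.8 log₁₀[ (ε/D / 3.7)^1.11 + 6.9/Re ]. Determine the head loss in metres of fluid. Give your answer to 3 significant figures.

Reynolds number Re = ρVD/μ = 908 · 1.64 · 0.141 / 0.0126 = 1.666e+04.
Re > 4000 → turbulent. Relative roughness ε/D = 0.00443/0.141 = 0.0314. Haaland: 1/√f = -1.8 log₁₀[(0.0314/3.7)^1.11 + 6.9/1.666e+04] = -1.8 log₁₀[0.00503 + 0.000414] = 4.076, so f = 0.06019.
Darcy-Weisbach: ΔP = f(L/D)(ρV²/2) = 0.06019·(14.9/0.141)·(908·1.64²/2) = 0.06019·105.7·1221 = 7767 Pa.
Head loss h_f = ΔP/(ρg) = 7767/(908·9.81) = 0.872 m.

h_f ≈ 0.872 m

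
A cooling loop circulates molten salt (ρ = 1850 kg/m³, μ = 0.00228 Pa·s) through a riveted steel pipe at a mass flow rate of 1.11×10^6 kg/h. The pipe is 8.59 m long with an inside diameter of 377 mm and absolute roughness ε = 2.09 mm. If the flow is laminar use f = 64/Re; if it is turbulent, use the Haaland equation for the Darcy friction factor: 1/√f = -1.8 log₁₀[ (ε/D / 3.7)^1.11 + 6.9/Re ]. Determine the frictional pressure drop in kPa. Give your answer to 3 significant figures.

ṁ = 1.11×10^6 kg/h = 1.11×10^6/3600 = 308.3 kg/s.
A = πD²/4 = π(0.377)²/4 = 0.1116 m²; mean velocity V = ṁ/(ρA) = 308.3/(1850 · 0.1116) = 1.493 m/s.
Reynolds number Re = ρVD/μ = 1850 · 1.493 · 0.377 / 0.00228 = 4.567e+05.
Re > 4000 → turbulent. Relative roughness ε/D = 0.00209/0.377 = 0.00554. Haaland: 1/√f = -1.8 log₁₀[(0.00554/3.7)^1.11 + 6.9/4.567e+05] = -1.8 log₁₀[0.000733 + 1.51e-05] = 5.627, so f = 0.03158.
Darcy-Weisbach: ΔP = f(L/D)(ρV²/2) = 0.03158·(8.59/0.377)·(1850·1.493²/2) = 0.03158·22.79·2062 = 1484 Pa.
ΔP = 1484 Pa = 1.48 kPa.

ΔP ≈ 1.48 kPa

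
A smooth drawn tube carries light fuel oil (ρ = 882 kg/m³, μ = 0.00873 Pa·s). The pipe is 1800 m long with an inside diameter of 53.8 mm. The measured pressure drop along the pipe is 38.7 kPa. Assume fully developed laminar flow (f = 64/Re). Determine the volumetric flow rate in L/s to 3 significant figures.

Q ≈ 0.506 L/s

For laminar flow, f = 64/Re with Re = ρVD/μ, so Darcy-Weisbach reduces to ΔP = 32μLV/D². Solving for V: V = ΔP·D²/(32μL) = 3.87e+04·(0.0538)²/(32·0.00873·1800) = 0.2228 m/s.
Check: Re = ρVD/μ = 882·0.2228·0.0538/0.00873 = 1211 < 2300, so the laminar assumption holds.
Q = V·A = 0.2228·(π/4·0.0538²) = 0.0005064 m³/s = 0.506 L/s.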